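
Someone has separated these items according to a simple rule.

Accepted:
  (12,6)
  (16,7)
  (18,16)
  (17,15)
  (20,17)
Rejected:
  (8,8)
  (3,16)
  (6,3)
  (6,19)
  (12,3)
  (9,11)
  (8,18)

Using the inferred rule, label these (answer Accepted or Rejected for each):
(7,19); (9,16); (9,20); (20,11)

Rejected, Rejected, Rejected, Accepted

A rule that fits every label: first > second AND sum ≥ 16 — true of each 'Accepted' example, false of each 'Rejected' one.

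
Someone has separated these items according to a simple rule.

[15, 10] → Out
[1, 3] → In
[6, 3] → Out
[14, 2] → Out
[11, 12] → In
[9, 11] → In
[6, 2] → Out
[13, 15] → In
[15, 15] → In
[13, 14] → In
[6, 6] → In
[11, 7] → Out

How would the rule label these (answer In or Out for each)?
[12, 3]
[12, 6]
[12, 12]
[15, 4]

Out, Out, In, Out

The pattern is that an item is 'In' exactly when: first ≤ second.
[12, 3] — 12 > 3, hence Out. [12, 6] — 12 > 6, hence Out. [12, 12] — 12 = 12, hence In. [15, 4] — 15 > 4, hence Out.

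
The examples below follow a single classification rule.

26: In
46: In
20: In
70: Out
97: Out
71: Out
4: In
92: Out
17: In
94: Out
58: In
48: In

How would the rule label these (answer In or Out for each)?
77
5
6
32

Out, In, In, In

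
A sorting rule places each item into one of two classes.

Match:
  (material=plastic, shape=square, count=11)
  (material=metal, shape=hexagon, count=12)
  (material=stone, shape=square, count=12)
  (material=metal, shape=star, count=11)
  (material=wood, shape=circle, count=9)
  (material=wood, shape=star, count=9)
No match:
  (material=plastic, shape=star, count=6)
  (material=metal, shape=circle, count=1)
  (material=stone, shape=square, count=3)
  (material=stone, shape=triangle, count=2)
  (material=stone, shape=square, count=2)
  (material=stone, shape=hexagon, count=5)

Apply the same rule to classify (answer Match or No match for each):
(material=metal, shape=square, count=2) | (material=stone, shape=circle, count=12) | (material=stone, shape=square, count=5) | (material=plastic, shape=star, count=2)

The common property of the 'Match' items is: count ≥ 9. No 'No match' item has it.
(material=metal, shape=square, count=2) — count = 2, hence No match. (material=stone, shape=circle, count=12) — count = 12, hence Match. (material=stone, shape=square, count=5) — count = 5, hence No match. (material=plastic, shape=star, count=2) — count = 2, hence No match.

No match, Match, No match, No match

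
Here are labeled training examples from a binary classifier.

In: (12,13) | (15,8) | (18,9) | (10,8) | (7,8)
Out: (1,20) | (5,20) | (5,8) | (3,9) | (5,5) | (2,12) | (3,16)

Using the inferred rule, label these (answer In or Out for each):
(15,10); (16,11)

In, In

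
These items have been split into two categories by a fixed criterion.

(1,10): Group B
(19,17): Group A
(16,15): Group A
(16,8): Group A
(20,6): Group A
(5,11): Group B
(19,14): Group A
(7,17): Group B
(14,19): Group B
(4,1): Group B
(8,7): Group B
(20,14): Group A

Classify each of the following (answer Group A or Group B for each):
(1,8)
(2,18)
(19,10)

Group B, Group B, Group A

The rule appears to be: first ≥ 15.
(1,8) → first 1 → Group B. (2,18) → first 2 → Group B. (19,10) → first 19 → Group A.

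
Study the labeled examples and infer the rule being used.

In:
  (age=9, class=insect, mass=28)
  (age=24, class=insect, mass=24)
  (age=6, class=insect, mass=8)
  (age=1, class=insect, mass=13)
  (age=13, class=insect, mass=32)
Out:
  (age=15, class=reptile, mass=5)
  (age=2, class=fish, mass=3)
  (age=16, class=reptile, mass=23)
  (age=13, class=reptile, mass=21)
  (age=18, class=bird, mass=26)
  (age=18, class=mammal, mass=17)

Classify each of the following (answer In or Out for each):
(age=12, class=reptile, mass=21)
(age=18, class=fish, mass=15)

The distinguishing property — class is insect — holds for all the 'In' cases and none of the 'Out' cases.
Out: (age=12, class=reptile, mass=21), since class is reptile. Out: (age=18, class=fish, mass=15), since class is fish.

Out, Out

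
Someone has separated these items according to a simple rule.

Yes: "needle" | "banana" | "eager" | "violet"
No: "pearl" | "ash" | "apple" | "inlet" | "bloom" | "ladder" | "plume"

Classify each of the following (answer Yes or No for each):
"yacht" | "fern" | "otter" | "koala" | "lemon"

The rule appears to be: has ≥ 3 vowels.

No, No, No, Yes, No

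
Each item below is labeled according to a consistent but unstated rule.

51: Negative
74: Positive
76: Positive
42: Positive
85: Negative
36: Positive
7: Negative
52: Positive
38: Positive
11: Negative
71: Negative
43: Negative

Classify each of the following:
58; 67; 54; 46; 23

Positive, Negative, Positive, Positive, Negative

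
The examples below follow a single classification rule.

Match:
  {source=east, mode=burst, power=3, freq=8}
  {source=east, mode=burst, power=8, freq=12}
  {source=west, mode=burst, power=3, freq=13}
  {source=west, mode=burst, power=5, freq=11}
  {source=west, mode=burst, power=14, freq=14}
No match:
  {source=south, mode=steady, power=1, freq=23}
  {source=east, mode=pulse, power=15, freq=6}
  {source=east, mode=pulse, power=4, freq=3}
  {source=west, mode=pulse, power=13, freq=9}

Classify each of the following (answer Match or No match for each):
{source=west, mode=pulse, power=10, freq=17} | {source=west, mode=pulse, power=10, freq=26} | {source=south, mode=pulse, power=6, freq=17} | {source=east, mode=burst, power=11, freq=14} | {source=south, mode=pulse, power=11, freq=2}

A rule that fits every label: mode is burst — true of each 'Match' example, false of each 'No match' one.
{source=west, mode=pulse, power=10, freq=17}: mode is pulse — fails this test, so No match.
{source=west, mode=pulse, power=10, freq=26}: mode is pulse — fails this test, so No match.
{source=south, mode=pulse, power=6, freq=17}: mode is pulse — fails this test, so No match.
{source=east, mode=burst, power=11, freq=14}: mode is burst — qualifies, so Match.
{source=south, mode=pulse, power=11, freq=2}: mode is pulse — fails this test, so No match.

No match, No match, No match, Match, No match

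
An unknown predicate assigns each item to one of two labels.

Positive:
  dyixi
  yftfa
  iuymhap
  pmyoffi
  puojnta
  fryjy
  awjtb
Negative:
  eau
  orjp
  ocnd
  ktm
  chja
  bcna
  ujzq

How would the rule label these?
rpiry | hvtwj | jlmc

Positive, Positive, Negative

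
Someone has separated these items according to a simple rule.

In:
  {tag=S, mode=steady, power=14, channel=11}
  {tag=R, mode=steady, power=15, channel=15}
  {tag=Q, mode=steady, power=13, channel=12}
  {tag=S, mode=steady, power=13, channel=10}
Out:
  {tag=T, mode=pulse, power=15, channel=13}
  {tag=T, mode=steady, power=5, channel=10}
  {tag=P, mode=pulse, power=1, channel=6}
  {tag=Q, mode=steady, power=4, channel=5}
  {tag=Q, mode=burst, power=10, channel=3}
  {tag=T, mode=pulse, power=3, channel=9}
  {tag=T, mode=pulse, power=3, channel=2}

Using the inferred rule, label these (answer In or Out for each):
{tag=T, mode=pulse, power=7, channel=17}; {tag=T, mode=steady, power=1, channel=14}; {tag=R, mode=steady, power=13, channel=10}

'In' ⟺ mode is steady AND power ≥ 10.
{tag=T, mode=pulse, power=7, channel=17}: Out (mode is pulse, power = 7). {tag=T, mode=steady, power=1, channel=14}: Out (mode is steady, power = 1). {tag=R, mode=steady, power=13, channel=10}: In (mode is steady, power = 13).

Out, Out, In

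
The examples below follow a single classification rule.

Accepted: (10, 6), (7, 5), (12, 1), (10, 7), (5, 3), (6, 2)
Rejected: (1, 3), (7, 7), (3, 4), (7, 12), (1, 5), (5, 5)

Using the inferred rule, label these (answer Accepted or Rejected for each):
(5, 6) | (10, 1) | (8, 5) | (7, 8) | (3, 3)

Rejected, Accepted, Accepted, Rejected, Rejected

The common property of the 'Accepted' items is: first > second. No 'Rejected' item has it.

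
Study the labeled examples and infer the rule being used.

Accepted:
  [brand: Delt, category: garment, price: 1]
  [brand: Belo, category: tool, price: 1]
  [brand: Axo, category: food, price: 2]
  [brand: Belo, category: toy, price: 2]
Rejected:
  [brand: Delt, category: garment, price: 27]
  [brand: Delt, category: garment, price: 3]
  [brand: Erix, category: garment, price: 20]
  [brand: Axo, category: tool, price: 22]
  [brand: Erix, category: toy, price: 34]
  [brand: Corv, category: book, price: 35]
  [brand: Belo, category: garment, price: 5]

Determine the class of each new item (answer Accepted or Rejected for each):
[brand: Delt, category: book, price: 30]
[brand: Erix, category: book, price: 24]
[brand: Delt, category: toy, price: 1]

Rejected, Rejected, Accepted

All 'Accepted' examples share one property — price ≤ 2 — and every 'Rejected' example lacks it.
Rejected: [brand: Delt, category: book, price: 30], since price = 30. Rejected: [brand: Erix, category: book, price: 24], since price = 24. Accepted: [brand: Delt, category: toy, price: 1], since price = 1.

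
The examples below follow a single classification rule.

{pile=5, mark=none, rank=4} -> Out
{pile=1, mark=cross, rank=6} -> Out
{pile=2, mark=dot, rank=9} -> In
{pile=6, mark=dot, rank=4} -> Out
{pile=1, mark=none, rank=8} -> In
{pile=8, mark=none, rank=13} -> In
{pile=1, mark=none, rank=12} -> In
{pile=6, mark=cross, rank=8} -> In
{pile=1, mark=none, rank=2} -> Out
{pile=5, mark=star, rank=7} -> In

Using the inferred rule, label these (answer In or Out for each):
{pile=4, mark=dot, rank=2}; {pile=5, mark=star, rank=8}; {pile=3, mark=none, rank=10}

Out, In, In

Every 'In' example satisfies: rank ≥ 7. None of the 'Out' examples do.
Out: {pile=4, mark=dot, rank=2}, since rank = 2.
In: {pile=5, mark=star, rank=8}, since rank = 8.
In: {pile=3, mark=none, rank=10}, since rank = 10.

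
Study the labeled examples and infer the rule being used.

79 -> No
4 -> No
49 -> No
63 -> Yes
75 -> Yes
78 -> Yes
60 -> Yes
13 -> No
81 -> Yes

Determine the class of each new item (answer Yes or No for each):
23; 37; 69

The distinguishing property — multiple of 3 — holds for all the 'Yes' cases and none of the 'No' cases.
23: 23 = 3·7 + 2 — does not pass, so No. 37: 37 = 3·12 + 1 — does not pass, so No. 69: 69 = 3·23 — has this property, so Yes.

No, No, Yes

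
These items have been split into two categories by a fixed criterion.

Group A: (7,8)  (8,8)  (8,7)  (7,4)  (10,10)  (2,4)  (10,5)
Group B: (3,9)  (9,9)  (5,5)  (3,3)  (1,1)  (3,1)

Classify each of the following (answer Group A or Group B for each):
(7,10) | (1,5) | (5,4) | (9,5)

Comparing the two groups points to one rule — product is even.
Group A: (7,10), since 7·10 = 70. Group B: (1,5), since 1·5 = 5. Group A: (5,4), since 5·4 = 20. Group B: (9,5), since 9·5 = 45.

Group A, Group B, Group A, Group B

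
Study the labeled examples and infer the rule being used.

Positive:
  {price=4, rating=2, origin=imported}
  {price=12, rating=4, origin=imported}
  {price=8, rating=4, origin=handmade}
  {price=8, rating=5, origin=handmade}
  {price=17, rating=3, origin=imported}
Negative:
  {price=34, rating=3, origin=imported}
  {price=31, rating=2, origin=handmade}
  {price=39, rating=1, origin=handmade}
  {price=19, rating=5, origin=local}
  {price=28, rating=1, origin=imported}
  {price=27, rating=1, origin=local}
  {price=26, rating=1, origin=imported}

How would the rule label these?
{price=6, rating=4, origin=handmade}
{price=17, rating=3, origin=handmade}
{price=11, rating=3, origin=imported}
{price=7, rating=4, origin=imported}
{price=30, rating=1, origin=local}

Positive, Positive, Positive, Positive, Negative

Every 'Positive' example satisfies: price ≤ 17. None of the 'Negative' examples do.
{price=6, rating=4, origin=handmade}: price = 6, passes → Positive. {price=17, rating=3, origin=handmade}: price = 17, passes → Positive. {price=11, rating=3, origin=imported}: price = 11, passes → Positive. {price=7, rating=4, origin=imported}: price = 7, passes → Positive. {price=30, rating=1, origin=local}: price = 30, doesn't qualify → Negative.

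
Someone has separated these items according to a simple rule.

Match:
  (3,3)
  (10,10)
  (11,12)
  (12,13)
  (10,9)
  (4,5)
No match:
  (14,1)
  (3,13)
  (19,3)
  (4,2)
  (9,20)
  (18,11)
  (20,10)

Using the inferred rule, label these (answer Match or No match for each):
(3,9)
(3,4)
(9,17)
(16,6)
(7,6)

No match, Match, No match, No match, Match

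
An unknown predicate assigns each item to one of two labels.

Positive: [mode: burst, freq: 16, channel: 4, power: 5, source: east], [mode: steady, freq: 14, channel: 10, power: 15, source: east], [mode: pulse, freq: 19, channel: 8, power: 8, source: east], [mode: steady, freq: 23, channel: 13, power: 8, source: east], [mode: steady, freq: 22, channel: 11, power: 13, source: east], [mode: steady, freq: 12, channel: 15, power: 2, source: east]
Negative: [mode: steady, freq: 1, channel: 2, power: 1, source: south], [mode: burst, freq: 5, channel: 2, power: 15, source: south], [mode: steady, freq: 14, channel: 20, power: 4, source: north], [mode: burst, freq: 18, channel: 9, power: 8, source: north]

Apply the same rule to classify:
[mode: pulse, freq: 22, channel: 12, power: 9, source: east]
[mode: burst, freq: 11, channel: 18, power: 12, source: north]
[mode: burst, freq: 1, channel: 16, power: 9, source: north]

Positive, Negative, Negative

The distinguishing property — source is east — holds for all the 'Positive' cases and none of the 'Negative' cases.
[mode: pulse, freq: 22, channel: 12, power: 9, source: east]: Positive (source is east). [mode: burst, freq: 11, channel: 18, power: 12, source: north]: Negative (source is north). [mode: burst, freq: 1, channel: 16, power: 9, source: north]: Negative (source is north).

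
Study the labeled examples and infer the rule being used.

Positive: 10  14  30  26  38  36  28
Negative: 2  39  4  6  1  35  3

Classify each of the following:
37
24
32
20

The common property of the 'Positive' items is: even AND at least 10. No 'Negative' item has it.

Negative, Positive, Positive, Positive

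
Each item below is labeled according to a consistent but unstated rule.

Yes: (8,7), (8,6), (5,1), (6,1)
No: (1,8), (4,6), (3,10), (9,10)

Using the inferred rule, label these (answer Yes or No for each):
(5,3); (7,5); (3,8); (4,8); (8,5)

Yes, Yes, No, No, Yes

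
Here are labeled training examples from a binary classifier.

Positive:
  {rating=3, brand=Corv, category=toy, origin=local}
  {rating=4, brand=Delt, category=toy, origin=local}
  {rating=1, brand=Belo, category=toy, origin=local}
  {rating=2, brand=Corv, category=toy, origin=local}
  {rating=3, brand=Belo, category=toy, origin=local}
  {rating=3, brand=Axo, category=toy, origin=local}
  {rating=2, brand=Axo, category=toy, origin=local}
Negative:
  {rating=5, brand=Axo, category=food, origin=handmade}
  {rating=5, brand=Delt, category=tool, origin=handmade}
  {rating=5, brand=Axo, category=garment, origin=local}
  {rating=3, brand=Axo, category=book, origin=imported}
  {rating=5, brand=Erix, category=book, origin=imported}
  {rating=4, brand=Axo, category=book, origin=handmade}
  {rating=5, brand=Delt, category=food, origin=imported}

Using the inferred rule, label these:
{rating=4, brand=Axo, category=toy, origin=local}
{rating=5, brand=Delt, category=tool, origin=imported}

Positive, Negative

'Positive' ⟺ category is toy.
Positive: {rating=4, brand=Axo, category=toy, origin=local}, since category is toy.
Negative: {rating=5, brand=Delt, category=tool, origin=imported}, since category is tool.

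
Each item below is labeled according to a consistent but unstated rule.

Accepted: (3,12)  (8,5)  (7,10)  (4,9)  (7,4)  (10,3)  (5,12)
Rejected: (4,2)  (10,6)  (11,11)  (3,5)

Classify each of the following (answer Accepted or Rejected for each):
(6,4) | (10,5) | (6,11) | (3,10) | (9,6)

Rejected, Accepted, Accepted, Accepted, Accepted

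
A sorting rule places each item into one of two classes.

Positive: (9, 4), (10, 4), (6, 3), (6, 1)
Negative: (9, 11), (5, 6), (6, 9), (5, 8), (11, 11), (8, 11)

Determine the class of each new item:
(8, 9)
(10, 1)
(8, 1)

Negative, Positive, Positive

'Positive' ⟺ first > second.
(8, 9): 8 < 9, doesn't match → Negative. (10, 1): 10 > 1, meets the rule → Positive. (8, 1): 8 > 1, meets the rule → Positive.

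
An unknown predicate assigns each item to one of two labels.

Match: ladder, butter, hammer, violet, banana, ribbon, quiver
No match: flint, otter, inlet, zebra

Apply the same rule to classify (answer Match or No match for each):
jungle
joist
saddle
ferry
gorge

One predicate separates the groups cleanly: even length.
jungle: length 6 — satisfies this, so Match.
joist: length 5 — does not pass, so No match.
saddle: length 6 — satisfies this, so Match.
ferry: length 5 — does not pass, so No match.
gorge: length 5 — does not pass, so No match.

Match, No match, Match, No match, No match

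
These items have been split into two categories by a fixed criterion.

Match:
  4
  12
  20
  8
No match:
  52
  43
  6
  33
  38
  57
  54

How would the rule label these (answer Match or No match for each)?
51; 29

All 'Match' examples share one property — multiple of 4 AND at most 20 — and every 'No match' example lacks it.
51 — 51 = 4·12 + 3, 51 > 20, hence No match.
29 — 29 = 4·7 + 1, 29 > 20, hence No match.

No match, No match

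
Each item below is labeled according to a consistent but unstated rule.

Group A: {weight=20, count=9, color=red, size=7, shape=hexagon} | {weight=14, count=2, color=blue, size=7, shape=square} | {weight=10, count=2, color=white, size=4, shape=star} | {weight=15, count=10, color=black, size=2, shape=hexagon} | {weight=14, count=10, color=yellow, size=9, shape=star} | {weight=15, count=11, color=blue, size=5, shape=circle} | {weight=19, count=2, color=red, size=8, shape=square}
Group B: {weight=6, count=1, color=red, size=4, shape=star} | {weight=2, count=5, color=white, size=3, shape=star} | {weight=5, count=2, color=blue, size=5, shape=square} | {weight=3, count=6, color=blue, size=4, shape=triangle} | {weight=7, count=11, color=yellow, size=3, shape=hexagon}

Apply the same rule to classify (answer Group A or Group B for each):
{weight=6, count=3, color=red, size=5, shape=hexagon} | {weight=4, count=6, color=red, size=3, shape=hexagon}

The pattern is that an item is 'Group A' exactly when: weight ≥ 10.

Group B, Group B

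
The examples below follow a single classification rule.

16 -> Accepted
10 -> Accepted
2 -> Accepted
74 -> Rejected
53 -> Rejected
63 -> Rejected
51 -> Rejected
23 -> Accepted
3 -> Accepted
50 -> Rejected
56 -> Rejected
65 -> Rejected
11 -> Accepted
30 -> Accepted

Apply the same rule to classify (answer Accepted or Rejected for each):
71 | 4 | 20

Rejected, Accepted, Accepted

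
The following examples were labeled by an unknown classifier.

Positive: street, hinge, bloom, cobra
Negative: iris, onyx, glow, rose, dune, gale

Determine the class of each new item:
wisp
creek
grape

Negative, Positive, Positive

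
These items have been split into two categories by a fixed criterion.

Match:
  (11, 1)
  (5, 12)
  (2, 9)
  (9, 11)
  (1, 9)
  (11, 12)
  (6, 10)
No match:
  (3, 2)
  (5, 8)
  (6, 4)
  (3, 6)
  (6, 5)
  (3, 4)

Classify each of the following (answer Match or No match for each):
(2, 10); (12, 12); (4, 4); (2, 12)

Match, Match, No match, Match

The pattern is that an item is 'Match' exactly when: max ≥ 9.
Match: (2, 10), since max 10.
Match: (12, 12), since max 12.
No match: (4, 4), since max 4.
Match: (2, 12), since max 12.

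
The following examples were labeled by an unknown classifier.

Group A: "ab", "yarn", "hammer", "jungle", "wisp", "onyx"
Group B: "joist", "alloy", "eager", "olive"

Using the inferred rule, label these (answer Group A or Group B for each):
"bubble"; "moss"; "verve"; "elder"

The rule appears to be: even length.
"bubble": length 6 — passes, so Group A.
"moss": length 4 — passes, so Group A.
"verve": length 5 — does not fit, so Group B.
"elder": length 5 — does not fit, so Group B.

Group A, Group A, Group B, Group B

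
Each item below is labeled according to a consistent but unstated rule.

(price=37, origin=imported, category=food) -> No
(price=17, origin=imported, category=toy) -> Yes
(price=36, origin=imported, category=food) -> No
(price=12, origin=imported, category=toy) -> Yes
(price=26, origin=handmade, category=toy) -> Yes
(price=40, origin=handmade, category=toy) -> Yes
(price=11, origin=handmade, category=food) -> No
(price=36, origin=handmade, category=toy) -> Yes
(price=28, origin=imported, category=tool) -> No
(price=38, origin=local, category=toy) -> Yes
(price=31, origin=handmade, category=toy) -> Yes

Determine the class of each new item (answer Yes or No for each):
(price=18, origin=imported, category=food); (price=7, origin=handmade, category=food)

No, No

The simplest hypothesis consistent with all the labels is: category is toy.
(price=18, origin=imported, category=food): category is food — doesn't match, so No.
(price=7, origin=handmade, category=food): category is food — doesn't match, so No.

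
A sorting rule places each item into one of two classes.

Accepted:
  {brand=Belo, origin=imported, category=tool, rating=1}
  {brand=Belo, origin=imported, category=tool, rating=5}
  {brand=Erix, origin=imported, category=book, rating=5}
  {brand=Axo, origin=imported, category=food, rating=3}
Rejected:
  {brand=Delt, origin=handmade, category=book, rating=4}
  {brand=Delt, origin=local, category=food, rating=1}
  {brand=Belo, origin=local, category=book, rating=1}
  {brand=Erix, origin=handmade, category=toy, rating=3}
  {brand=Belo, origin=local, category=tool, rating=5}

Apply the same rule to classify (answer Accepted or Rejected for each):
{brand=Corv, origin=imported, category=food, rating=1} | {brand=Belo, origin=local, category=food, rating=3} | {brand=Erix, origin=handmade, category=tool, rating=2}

Accepted, Rejected, Rejected

The simplest hypothesis consistent with all the labels is: origin is imported.
{brand=Corv, origin=imported, category=food, rating=1}: origin is imported — passes, so Accepted. {brand=Belo, origin=local, category=food, rating=3}: origin is local — doesn't qualify, so Rejected. {brand=Erix, origin=handmade, category=tool, rating=2}: origin is handmade — doesn't qualify, so Rejected.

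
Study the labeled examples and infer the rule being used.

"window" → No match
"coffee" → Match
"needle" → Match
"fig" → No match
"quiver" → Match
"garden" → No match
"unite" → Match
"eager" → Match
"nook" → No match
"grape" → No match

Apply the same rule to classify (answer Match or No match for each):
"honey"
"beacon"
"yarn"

No match, Match, No match

One predicate separates the groups cleanly: has ≥ 3 vowels.
"honey": 2 vowels, doesn't match → No match. "beacon": 3 vowels, checks out → Match. "yarn": 1 vowel, doesn't match → No match.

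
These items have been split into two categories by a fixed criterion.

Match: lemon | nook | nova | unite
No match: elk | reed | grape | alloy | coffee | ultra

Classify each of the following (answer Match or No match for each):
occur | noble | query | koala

Comparing the two groups points to one rule — contains 'n'.
occur — no 'n', hence No match.
noble — has 'n', hence Match.
query — no 'n', hence No match.
koala — no 'n', hence No match.

No match, Match, No match, No match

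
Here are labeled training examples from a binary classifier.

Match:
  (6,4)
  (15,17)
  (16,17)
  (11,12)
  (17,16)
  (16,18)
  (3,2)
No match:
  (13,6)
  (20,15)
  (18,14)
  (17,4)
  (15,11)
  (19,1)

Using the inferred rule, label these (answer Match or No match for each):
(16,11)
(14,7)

The common property of the 'Match' items is: |first − second| ≤ 2. No 'No match' item has it.
(16,11): No match (|16−11| = 5). (14,7): No match (|14−7| = 7).

No match, No match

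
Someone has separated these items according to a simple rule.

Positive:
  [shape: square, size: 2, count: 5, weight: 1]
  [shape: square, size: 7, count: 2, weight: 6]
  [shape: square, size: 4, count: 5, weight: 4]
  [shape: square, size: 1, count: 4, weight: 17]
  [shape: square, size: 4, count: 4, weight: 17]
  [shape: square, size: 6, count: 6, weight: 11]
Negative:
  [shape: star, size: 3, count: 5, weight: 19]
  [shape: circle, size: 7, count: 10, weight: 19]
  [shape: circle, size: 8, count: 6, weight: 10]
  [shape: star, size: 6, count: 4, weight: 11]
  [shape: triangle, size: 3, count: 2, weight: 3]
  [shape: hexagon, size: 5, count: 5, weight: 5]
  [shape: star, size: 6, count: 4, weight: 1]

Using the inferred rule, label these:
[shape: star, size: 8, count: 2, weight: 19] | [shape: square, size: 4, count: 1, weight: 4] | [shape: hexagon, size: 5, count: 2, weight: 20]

'Positive' ⟺ shape is square.
[shape: star, size: 8, count: 2, weight: 19]: shape is star, does not satisfy this → Negative. [shape: square, size: 4, count: 1, weight: 4]: shape is square, checks out → Positive. [shape: hexagon, size: 5, count: 2, weight: 20]: shape is hexagon, does not satisfy this → Negative.

Negative, Positive, Negative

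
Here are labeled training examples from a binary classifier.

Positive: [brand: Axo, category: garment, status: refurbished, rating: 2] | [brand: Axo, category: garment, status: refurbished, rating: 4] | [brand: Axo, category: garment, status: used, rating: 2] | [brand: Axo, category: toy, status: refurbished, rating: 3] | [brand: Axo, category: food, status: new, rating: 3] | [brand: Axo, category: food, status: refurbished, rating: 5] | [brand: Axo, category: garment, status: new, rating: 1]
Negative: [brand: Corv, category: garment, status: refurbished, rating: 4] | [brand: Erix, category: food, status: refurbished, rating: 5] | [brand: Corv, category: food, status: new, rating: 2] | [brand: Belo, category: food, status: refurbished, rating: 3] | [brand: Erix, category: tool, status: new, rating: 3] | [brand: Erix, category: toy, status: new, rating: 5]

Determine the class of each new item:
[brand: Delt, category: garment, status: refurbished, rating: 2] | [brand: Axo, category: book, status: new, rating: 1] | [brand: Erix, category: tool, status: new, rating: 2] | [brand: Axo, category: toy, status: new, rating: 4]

Every 'Positive' example satisfies: brand is Axo. None of the 'Negative' examples do.
Negative: [brand: Delt, category: garment, status: refurbished, rating: 2], since brand is Delt.
Positive: [brand: Axo, category: book, status: new, rating: 1], since brand is Axo.
Negative: [brand: Erix, category: tool, status: new, rating: 2], since brand is Erix.
Positive: [brand: Axo, category: toy, status: new, rating: 4], since brand is Axo.

Negative, Positive, Negative, Positive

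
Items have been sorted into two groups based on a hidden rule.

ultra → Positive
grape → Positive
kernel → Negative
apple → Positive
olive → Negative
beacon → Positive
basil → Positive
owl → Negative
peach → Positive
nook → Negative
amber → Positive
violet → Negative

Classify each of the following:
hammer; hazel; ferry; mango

Positive, Positive, Negative, Positive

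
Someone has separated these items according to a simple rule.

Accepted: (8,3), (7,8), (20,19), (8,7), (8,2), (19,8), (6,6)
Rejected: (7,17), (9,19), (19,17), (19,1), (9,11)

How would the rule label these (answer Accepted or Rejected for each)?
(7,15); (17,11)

Rejected, Rejected

The simplest hypothesis consistent with all the labels is: product is even.
(7,15): Rejected (7·15 = 105). (17,11): Rejected (17·11 = 187).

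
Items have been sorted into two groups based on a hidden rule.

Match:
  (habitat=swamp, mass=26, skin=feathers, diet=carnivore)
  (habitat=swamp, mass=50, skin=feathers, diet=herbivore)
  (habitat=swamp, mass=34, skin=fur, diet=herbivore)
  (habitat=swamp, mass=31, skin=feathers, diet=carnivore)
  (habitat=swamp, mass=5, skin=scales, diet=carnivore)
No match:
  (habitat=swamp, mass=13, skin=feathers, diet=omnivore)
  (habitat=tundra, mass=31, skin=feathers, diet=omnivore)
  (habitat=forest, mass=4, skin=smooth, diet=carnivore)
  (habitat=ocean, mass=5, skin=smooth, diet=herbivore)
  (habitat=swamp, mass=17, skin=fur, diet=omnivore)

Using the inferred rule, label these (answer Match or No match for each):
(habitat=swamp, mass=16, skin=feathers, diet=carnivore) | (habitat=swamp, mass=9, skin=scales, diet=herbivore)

The simplest hypothesis consistent with all the labels is: diet is not omnivore AND habitat is swamp.

Match, Match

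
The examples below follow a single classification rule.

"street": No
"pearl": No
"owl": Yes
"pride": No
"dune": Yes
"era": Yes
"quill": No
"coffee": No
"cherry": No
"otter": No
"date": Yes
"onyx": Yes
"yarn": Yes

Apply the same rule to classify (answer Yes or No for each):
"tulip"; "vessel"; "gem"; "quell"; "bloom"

No, No, Yes, No, No

All 'Yes' examples share one property — length ≤ 4 — and every 'No' example lacks it.
"tulip": length 5 — does not pass, so No. "vessel": length 6 — does not pass, so No. "gem": length 3 — passes, so Yes. "quell": length 5 — does not pass, so No. "bloom": length 5 — does not pass, so No.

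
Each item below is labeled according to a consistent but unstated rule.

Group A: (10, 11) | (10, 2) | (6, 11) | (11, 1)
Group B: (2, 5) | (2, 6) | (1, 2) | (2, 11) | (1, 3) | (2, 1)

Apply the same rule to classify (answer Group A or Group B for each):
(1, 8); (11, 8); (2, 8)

One predicate separates the groups cleanly: first ≥ 3.
(1, 8) → first 1 → Group B. (11, 8) → first 11 → Group A. (2, 8) → first 2 → Group B.

Group B, Group A, Group B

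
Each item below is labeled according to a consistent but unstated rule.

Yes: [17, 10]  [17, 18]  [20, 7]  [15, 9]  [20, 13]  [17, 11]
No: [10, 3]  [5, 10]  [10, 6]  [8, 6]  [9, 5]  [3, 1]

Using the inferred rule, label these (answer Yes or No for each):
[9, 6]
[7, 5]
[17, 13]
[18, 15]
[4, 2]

Rule: sum ≥ 24. This holds for each 'Yes' example and fails for each 'No' one.
[9, 6]: No (9+6 = 15). [7, 5]: No (7+5 = 12). [17, 13]: Yes (17+13 = 30). [18, 15]: Yes (18+15 = 33). [4, 2]: No (4+2 = 6).

No, No, Yes, Yes, No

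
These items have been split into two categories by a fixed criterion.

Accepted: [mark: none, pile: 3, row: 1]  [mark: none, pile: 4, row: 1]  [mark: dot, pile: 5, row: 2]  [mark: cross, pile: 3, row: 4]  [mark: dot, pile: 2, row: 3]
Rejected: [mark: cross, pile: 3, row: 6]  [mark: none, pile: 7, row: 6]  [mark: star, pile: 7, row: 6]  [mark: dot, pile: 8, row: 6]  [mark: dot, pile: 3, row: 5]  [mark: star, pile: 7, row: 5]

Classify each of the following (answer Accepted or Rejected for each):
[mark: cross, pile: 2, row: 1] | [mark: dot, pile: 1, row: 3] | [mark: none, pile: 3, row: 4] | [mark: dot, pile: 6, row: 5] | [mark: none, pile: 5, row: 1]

Accepted, Accepted, Accepted, Rejected, Accepted

All 'Accepted' examples share one property — row ≤ 4 — and every 'Rejected' example lacks it.
[mark: cross, pile: 2, row: 1] → row = 1 → Accepted.
[mark: dot, pile: 1, row: 3] → row = 3 → Accepted.
[mark: none, pile: 3, row: 4] → row = 4 → Accepted.
[mark: dot, pile: 6, row: 5] → row = 5 → Rejected.
[mark: none, pile: 5, row: 1] → row = 1 → Accepted.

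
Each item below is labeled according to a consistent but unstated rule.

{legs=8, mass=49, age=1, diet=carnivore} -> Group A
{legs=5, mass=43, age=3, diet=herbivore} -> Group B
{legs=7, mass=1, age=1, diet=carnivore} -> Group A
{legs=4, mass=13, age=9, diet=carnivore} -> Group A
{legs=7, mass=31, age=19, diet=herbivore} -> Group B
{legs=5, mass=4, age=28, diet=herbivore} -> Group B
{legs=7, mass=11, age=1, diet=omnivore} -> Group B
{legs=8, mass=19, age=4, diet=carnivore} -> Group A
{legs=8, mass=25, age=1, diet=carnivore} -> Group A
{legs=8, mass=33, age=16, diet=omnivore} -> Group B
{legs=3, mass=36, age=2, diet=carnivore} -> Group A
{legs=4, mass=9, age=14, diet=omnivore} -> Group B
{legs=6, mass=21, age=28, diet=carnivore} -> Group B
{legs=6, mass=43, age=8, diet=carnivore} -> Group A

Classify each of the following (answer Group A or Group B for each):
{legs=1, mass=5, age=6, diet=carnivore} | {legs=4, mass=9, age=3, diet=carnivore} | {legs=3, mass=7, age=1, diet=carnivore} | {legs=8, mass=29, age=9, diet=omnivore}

Group A, Group A, Group A, Group B

One predicate separates the groups cleanly: diet is carnivore AND age ≤ 9.
{legs=1, mass=5, age=6, diet=carnivore}: Group A (diet is carnivore, age = 6).
{legs=4, mass=9, age=3, diet=carnivore}: Group A (diet is carnivore, age = 3).
{legs=3, mass=7, age=1, diet=carnivore}: Group A (diet is carnivore, age = 1).
{legs=8, mass=29, age=9, diet=omnivore}: Group B (diet is omnivore, age = 9).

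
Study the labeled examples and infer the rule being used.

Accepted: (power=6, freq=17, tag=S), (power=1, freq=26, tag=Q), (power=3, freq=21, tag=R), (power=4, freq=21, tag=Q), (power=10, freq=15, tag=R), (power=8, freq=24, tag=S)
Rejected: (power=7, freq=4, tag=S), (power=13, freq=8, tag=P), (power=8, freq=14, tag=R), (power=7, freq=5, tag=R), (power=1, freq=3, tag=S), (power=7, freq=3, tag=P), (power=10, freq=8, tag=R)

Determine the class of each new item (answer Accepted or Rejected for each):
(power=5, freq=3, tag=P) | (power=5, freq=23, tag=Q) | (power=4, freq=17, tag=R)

Rejected, Accepted, Accepted

The simplest hypothesis consistent with all the labels is: freq ≥ 15.
(power=5, freq=3, tag=P): freq = 3 — fails the rule, so Rejected. (power=5, freq=23, tag=Q): freq = 23 — matches, so Accepted. (power=4, freq=17, tag=R): freq = 17 — matches, so Accepted.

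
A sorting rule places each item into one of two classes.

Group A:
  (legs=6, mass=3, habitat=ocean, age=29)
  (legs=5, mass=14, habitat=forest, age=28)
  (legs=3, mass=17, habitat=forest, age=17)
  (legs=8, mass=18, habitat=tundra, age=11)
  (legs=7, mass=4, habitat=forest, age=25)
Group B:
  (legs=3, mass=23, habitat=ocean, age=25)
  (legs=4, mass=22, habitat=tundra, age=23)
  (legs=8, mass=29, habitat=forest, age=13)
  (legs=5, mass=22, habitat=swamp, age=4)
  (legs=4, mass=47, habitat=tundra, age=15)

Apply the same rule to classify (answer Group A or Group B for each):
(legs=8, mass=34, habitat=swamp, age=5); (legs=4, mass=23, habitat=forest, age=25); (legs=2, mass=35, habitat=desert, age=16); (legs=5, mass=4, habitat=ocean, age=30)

Group B, Group B, Group B, Group A

'Group A' ⟺ mass ≤ 18.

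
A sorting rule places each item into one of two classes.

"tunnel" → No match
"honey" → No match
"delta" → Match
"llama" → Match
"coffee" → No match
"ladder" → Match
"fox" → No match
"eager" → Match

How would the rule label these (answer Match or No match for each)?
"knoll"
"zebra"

No match, Match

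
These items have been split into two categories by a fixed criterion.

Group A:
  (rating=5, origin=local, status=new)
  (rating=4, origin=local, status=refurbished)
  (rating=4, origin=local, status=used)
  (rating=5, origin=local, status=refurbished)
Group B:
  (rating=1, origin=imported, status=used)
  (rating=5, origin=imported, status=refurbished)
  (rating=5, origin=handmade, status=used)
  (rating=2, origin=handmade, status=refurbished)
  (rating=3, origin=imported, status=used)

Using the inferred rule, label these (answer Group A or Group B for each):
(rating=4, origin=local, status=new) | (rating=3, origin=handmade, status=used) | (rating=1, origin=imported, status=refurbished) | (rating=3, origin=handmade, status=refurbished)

Group A, Group B, Group B, Group B

Every 'Group A' example satisfies: origin is local. None of the 'Group B' examples do.
(rating=4, origin=local, status=new) → origin is local → Group A. (rating=3, origin=handmade, status=used) → origin is handmade → Group B. (rating=1, origin=imported, status=refurbished) → origin is imported → Group B. (rating=3, origin=handmade, status=refurbished) → origin is handmade → Group B.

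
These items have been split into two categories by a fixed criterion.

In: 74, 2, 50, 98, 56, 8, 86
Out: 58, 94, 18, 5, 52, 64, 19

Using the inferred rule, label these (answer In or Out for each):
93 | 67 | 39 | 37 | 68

The classifier is using: ≡ 2 (mod 6).
Out: 93, since 93 mod 6 = 3.
Out: 67, since 67 mod 6 = 1.
Out: 39, since 39 mod 6 = 3.
Out: 37, since 37 mod 6 = 1.
In: 68, since 68 mod 6 = 2.

Out, Out, Out, Out, In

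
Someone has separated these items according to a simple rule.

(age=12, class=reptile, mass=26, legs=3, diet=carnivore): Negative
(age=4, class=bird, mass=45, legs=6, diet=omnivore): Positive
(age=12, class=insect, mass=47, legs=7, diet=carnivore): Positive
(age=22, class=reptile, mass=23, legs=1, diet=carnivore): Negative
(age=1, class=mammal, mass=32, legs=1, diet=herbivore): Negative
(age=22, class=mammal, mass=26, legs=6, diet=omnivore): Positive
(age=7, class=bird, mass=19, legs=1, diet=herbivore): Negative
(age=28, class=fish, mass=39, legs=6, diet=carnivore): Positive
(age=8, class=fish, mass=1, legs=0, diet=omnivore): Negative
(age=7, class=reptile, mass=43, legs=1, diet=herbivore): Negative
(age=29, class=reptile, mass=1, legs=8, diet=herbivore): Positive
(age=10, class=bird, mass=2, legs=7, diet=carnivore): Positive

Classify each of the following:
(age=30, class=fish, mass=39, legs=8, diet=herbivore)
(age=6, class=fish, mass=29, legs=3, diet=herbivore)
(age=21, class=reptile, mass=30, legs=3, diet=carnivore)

A rule that fits every label: legs ≥ 6 — true of each 'Positive' example, false of each 'Negative' one.
(age=30, class=fish, mass=39, legs=8, diet=herbivore): legs = 8, checks out → Positive.
(age=6, class=fish, mass=29, legs=3, diet=herbivore): legs = 3, does not satisfy this → Negative.
(age=21, class=reptile, mass=30, legs=3, diet=carnivore): legs = 3, does not satisfy this → Negative.

Positive, Negative, Negative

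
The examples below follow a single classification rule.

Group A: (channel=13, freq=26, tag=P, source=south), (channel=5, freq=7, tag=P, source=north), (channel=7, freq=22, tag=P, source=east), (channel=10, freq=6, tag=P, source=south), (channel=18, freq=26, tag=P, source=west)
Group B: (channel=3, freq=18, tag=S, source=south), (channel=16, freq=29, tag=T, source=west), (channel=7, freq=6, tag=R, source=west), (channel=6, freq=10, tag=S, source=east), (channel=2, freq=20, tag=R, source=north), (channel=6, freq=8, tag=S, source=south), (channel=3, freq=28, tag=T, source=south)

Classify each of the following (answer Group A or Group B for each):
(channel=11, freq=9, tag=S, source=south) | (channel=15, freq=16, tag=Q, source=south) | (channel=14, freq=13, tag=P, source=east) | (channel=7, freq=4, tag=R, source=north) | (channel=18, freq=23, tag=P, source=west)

The distinguishing property — tag is P — holds for all the 'Group A' cases and none of the 'Group B' cases.
(channel=11, freq=9, tag=S, source=south) → tag is S → Group B.
(channel=15, freq=16, tag=Q, source=south) → tag is Q → Group B.
(channel=14, freq=13, tag=P, source=east) → tag is P → Group A.
(channel=7, freq=4, tag=R, source=north) → tag is R → Group B.
(channel=18, freq=23, tag=P, source=west) → tag is P → Group A.

Group B, Group B, Group A, Group B, Group A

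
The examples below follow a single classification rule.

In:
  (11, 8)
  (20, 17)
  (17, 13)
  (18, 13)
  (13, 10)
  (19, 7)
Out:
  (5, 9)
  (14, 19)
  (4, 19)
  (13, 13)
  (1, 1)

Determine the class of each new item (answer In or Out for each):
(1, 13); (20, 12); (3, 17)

Out, In, Out

The pattern is that an item is 'In' exactly when: first > second.
(1, 13): 1 < 13 — does not satisfy this, so Out.
(20, 12): 20 > 12 — passes, so In.
(3, 17): 3 < 17 — does not satisfy this, so Out.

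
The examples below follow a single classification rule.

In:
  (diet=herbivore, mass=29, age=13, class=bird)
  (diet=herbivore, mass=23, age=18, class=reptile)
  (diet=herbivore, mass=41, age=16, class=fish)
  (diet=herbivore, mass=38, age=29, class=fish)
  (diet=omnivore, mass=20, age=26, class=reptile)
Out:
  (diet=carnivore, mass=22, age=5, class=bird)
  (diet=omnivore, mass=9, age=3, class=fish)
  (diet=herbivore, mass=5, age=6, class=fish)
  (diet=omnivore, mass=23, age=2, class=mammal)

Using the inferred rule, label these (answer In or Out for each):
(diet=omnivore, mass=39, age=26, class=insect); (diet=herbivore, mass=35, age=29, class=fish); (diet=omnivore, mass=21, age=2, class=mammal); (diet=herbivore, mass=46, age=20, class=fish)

In, In, Out, In

The rule appears to be: age ≥ 13.
In: (diet=omnivore, mass=39, age=26, class=insect), since age = 26.
In: (diet=herbivore, mass=35, age=29, class=fish), since age = 29.
Out: (diet=omnivore, mass=21, age=2, class=mammal), since age = 2.
In: (diet=herbivore, mass=46, age=20, class=fish), since age = 20.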